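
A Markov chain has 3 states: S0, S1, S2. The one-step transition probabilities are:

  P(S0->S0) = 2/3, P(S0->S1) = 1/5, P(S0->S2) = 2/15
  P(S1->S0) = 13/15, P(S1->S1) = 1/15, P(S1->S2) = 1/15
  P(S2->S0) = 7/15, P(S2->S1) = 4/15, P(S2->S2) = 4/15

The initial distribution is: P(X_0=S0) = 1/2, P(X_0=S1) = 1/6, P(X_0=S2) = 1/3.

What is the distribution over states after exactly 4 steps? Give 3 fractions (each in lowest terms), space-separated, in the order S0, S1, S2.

Answer: 7601/11250 6233/33750 2357/16875

Derivation:
Propagating the distribution step by step (d_{t+1} = d_t * P):
d_0 = (S0=1/2, S1=1/6, S2=1/3)
  d_1[S0] = 1/2*2/3 + 1/6*13/15 + 1/3*7/15 = 19/30
  d_1[S1] = 1/2*1/5 + 1/6*1/15 + 1/3*4/15 = 1/5
  d_1[S2] = 1/2*2/15 + 1/6*1/15 + 1/3*4/15 = 1/6
d_1 = (S0=19/30, S1=1/5, S2=1/6)
  d_2[S0] = 19/30*2/3 + 1/5*13/15 + 1/6*7/15 = 101/150
  d_2[S1] = 19/30*1/5 + 1/5*1/15 + 1/6*4/15 = 83/450
  d_2[S2] = 19/30*2/15 + 1/5*1/15 + 1/6*4/15 = 32/225
d_2 = (S0=101/150, S1=83/450, S2=32/225)
  d_3[S0] = 101/150*2/3 + 83/450*13/15 + 32/225*7/15 = 1519/2250
  d_3[S1] = 101/150*1/5 + 83/450*1/15 + 32/225*4/15 = 208/1125
  d_3[S2] = 101/150*2/15 + 83/450*1/15 + 32/225*4/15 = 7/50
d_3 = (S0=1519/2250, S1=208/1125, S2=7/50)
  d_4[S0] = 1519/2250*2/3 + 208/1125*13/15 + 7/50*7/15 = 7601/11250
  d_4[S1] = 1519/2250*1/5 + 208/1125*1/15 + 7/50*4/15 = 6233/33750
  d_4[S2] = 1519/2250*2/15 + 208/1125*1/15 + 7/50*4/15 = 2357/16875
d_4 = (S0=7601/11250, S1=6233/33750, S2=2357/16875)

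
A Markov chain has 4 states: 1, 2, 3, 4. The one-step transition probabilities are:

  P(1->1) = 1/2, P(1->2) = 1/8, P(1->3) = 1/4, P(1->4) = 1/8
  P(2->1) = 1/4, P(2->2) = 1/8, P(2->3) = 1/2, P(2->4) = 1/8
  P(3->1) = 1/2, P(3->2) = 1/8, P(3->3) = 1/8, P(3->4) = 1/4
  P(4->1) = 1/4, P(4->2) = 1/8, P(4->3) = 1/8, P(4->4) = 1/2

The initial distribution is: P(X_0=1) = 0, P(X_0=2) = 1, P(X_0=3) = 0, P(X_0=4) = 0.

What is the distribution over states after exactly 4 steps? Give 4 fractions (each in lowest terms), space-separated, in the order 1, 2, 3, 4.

Answer: 419/1024 1/8 457/2048 497/2048

Derivation:
Propagating the distribution step by step (d_{t+1} = d_t * P):
d_0 = (1=0, 2=1, 3=0, 4=0)
  d_1[1] = 0*1/2 + 1*1/4 + 0*1/2 + 0*1/4 = 1/4
  d_1[2] = 0*1/8 + 1*1/8 + 0*1/8 + 0*1/8 = 1/8
  d_1[3] = 0*1/4 + 1*1/2 + 0*1/8 + 0*1/8 = 1/2
  d_1[4] = 0*1/8 + 1*1/8 + 0*1/4 + 0*1/2 = 1/8
d_1 = (1=1/4, 2=1/8, 3=1/2, 4=1/8)
  d_2[1] = 1/4*1/2 + 1/8*1/4 + 1/2*1/2 + 1/8*1/4 = 7/16
  d_2[2] = 1/4*1/8 + 1/8*1/8 + 1/2*1/8 + 1/8*1/8 = 1/8
  d_2[3] = 1/4*1/4 + 1/8*1/2 + 1/2*1/8 + 1/8*1/8 = 13/64
  d_2[4] = 1/4*1/8 + 1/8*1/8 + 1/2*1/4 + 1/8*1/2 = 15/64
d_2 = (1=7/16, 2=1/8, 3=13/64, 4=15/64)
  d_3[1] = 7/16*1/2 + 1/8*1/4 + 13/64*1/2 + 15/64*1/4 = 105/256
  d_3[2] = 7/16*1/8 + 1/8*1/8 + 13/64*1/8 + 15/64*1/8 = 1/8
  d_3[3] = 7/16*1/4 + 1/8*1/2 + 13/64*1/8 + 15/64*1/8 = 29/128
  d_3[4] = 7/16*1/8 + 1/8*1/8 + 13/64*1/4 + 15/64*1/2 = 61/256
d_3 = (1=105/256, 2=1/8, 3=29/128, 4=61/256)
  d_4[1] = 105/256*1/2 + 1/8*1/4 + 29/128*1/2 + 61/256*1/4 = 419/1024
  d_4[2] = 105/256*1/8 + 1/8*1/8 + 29/128*1/8 + 61/256*1/8 = 1/8
  d_4[3] = 105/256*1/4 + 1/8*1/2 + 29/128*1/8 + 61/256*1/8 = 457/2048
  d_4[4] = 105/256*1/8 + 1/8*1/8 + 29/128*1/4 + 61/256*1/2 = 497/2048
d_4 = (1=419/1024, 2=1/8, 3=457/2048, 4=497/2048)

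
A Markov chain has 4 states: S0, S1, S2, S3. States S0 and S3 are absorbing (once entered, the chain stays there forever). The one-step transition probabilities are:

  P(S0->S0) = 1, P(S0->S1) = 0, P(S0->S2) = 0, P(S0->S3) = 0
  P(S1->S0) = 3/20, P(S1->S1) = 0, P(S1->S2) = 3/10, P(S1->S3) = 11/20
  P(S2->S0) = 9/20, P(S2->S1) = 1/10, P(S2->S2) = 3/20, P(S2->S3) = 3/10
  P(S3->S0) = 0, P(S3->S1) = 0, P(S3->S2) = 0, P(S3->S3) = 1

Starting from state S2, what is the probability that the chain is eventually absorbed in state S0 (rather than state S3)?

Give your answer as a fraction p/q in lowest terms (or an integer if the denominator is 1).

Let a_i = P(absorbed in S0 | start in state i).
Boundary conditions: a_S0 = 1, a_S3 = 0.
For each transient state i, a_i = sum_j P(i->j) * a_j:
  a_S1 = 3/20*a_S0 + 0*a_S1 + 3/10*a_S2 + 11/20*a_S3
  a_S2 = 9/20*a_S0 + 1/10*a_S1 + 3/20*a_S2 + 3/10*a_S3

Substituting a_S0 = 1 and a_S3 = 0, rearrange to (I - Q) a = r where r[i] = P(i -> S0):
  [1, -3/10] . (a_S1, a_S2) = 3/20
  [-1/10, 17/20] . (a_S1, a_S2) = 9/20

Solving yields:
  a_S1 = 105/328
  a_S2 = 93/164

Starting state is S2, so the absorption probability is a_S2 = 93/164.

Answer: 93/164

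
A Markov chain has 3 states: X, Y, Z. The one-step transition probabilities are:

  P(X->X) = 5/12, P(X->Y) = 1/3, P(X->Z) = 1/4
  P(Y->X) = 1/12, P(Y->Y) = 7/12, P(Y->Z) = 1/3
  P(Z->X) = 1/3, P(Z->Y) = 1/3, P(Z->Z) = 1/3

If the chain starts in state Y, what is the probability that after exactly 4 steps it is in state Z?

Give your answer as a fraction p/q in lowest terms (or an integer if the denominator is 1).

Computing P^4 by repeated multiplication:
P^1 =
  X: [5/12, 1/3, 1/4]
  Y: [1/12, 7/12, 1/3]
  Z: [1/3, 1/3, 1/3]
P^2 =
  X: [41/144, 5/12, 43/144]
  Y: [7/36, 23/48, 47/144]
  Z: [5/18, 5/12, 11/36]
P^3 =
  X: [437/1728, 7/16, 535/1728]
  Y: [397/1728, 29/64, 137/432]
  Z: [109/432, 7/16, 67/216]
P^4 =
  X: [5081/20736, 85/192, 6475/20736]
  Y: [155/648, 343/768, 6515/20736]
  Z: [635/2592, 85/192, 1619/5184]

(P^4)[Y -> Z] = 6515/20736

Answer: 6515/20736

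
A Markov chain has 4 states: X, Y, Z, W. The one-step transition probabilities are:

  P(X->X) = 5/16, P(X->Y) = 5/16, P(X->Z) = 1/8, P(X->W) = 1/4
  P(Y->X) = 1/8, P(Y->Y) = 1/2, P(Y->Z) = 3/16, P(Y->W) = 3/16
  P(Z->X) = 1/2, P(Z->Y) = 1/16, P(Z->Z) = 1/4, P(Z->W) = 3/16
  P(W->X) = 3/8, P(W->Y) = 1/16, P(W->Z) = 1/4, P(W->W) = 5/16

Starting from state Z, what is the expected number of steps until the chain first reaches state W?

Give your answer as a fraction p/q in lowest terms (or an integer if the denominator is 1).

Let h_i = expected steps to first reach W from state i.
Boundary: h_W = 0.
First-step equations for the other states:
  h_X = 1 + 5/16*h_X + 5/16*h_Y + 1/8*h_Z + 1/4*h_W
  h_Y = 1 + 1/8*h_X + 1/2*h_Y + 3/16*h_Z + 3/16*h_W
  h_Z = 1 + 1/2*h_X + 1/16*h_Y + 1/4*h_Z + 3/16*h_W

Substituting h_W = 0 and rearranging gives the linear system (I - Q) h = 1:
  [11/16, -5/16, -1/8] . (h_X, h_Y, h_Z) = 1
  [-1/8, 1/2, -3/16] . (h_X, h_Y, h_Z) = 1
  [-1/2, -1/16, 3/4] . (h_X, h_Y, h_Z) = 1

Solving yields:
  h_X = 32/7
  h_Y = 1072/217
  h_Z = 1040/217

Starting state is Z, so the expected hitting time is h_Z = 1040/217.

Answer: 1040/217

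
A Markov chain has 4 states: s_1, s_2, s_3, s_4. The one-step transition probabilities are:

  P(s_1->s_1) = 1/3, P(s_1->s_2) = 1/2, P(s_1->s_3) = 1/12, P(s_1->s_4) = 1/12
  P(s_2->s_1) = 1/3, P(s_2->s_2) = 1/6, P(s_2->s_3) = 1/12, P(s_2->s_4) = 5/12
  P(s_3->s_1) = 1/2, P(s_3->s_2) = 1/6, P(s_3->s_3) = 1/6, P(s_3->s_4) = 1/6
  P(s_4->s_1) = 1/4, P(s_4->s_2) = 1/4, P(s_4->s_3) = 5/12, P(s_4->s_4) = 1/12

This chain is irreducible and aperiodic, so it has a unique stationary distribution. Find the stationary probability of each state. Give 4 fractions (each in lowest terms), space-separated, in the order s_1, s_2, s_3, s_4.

Answer: 193/561 167/561 91/561 10/51

Derivation:
The stationary distribution satisfies pi = pi * P, i.e.:
  pi_s_1 = 1/3*pi_s_1 + 1/3*pi_s_2 + 1/2*pi_s_3 + 1/4*pi_s_4
  pi_s_2 = 1/2*pi_s_1 + 1/6*pi_s_2 + 1/6*pi_s_3 + 1/4*pi_s_4
  pi_s_3 = 1/12*pi_s_1 + 1/12*pi_s_2 + 1/6*pi_s_3 + 5/12*pi_s_4
  pi_s_4 = 1/12*pi_s_1 + 5/12*pi_s_2 + 1/6*pi_s_3 + 1/12*pi_s_4
with normalization: pi_s_1 + pi_s_2 + pi_s_3 + pi_s_4 = 1.

Using the first 3 balance equations plus normalization, the linear system A*pi = b is:
  [-2/3, 1/3, 1/2, 1/4] . pi = 0
  [1/2, -5/6, 1/6, 1/4] . pi = 0
  [1/12, 1/12, -5/6, 5/12] . pi = 0
  [1, 1, 1, 1] . pi = 1

Solving yields:
  pi_s_1 = 193/561
  pi_s_2 = 167/561
  pi_s_3 = 91/561
  pi_s_4 = 10/51

Verification (pi * P):
  193/561*1/3 + 167/561*1/3 + 91/561*1/2 + 10/51*1/4 = 193/561 = pi_s_1  (ok)
  193/561*1/2 + 167/561*1/6 + 91/561*1/6 + 10/51*1/4 = 167/561 = pi_s_2  (ok)
  193/561*1/12 + 167/561*1/12 + 91/561*1/6 + 10/51*5/12 = 91/561 = pi_s_3  (ok)
  193/561*1/12 + 167/561*5/12 + 91/561*1/6 + 10/51*1/12 = 10/51 = pi_s_4  (ok)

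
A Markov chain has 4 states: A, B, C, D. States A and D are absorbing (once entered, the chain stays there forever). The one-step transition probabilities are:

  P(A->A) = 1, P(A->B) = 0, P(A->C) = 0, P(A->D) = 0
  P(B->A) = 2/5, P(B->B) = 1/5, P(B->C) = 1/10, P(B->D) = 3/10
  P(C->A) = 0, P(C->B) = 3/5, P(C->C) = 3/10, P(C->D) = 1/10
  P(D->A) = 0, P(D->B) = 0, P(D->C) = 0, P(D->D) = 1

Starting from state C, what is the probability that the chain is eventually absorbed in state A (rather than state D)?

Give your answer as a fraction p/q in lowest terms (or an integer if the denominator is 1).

Answer: 12/25

Derivation:
Let a_i = P(absorbed in A | start in state i).
Boundary conditions: a_A = 1, a_D = 0.
For each transient state i, a_i = sum_j P(i->j) * a_j:
  a_B = 2/5*a_A + 1/5*a_B + 1/10*a_C + 3/10*a_D
  a_C = 0*a_A + 3/5*a_B + 3/10*a_C + 1/10*a_D

Substituting a_A = 1 and a_D = 0, rearrange to (I - Q) a = r where r[i] = P(i -> A):
  [4/5, -1/10] . (a_B, a_C) = 2/5
  [-3/5, 7/10] . (a_B, a_C) = 0

Solving yields:
  a_B = 14/25
  a_C = 12/25

Starting state is C, so the absorption probability is a_C = 12/25.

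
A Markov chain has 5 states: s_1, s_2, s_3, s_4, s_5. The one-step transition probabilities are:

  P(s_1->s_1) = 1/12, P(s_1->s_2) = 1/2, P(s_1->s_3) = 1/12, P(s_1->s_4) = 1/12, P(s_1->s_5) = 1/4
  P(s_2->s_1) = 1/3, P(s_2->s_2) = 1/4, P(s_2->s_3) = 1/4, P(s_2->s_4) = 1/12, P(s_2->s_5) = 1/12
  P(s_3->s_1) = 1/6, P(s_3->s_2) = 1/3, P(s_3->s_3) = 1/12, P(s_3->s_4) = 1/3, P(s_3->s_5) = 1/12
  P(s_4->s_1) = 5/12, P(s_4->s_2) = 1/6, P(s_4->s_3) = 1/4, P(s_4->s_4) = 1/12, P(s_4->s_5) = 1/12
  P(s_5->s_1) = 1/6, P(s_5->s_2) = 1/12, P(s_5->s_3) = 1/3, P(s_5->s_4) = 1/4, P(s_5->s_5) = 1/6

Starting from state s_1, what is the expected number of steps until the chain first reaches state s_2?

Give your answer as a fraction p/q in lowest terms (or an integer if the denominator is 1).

Let h_i = expected steps to first reach s_2 from state i.
Boundary: h_s_2 = 0.
First-step equations for the other states:
  h_s_1 = 1 + 1/12*h_s_1 + 1/2*h_s_2 + 1/12*h_s_3 + 1/12*h_s_4 + 1/4*h_s_5
  h_s_3 = 1 + 1/6*h_s_1 + 1/3*h_s_2 + 1/12*h_s_3 + 1/3*h_s_4 + 1/12*h_s_5
  h_s_4 = 1 + 5/12*h_s_1 + 1/6*h_s_2 + 1/4*h_s_3 + 1/12*h_s_4 + 1/12*h_s_5
  h_s_5 = 1 + 1/6*h_s_1 + 1/12*h_s_2 + 1/3*h_s_3 + 1/4*h_s_4 + 1/6*h_s_5

Substituting h_s_2 = 0 and rearranging gives the linear system (I - Q) h = 1:
  [11/12, -1/12, -1/12, -1/4] . (h_s_1, h_s_3, h_s_4, h_s_5) = 1
  [-1/6, 11/12, -1/3, -1/12] . (h_s_1, h_s_3, h_s_4, h_s_5) = 1
  [-5/12, -1/4, 11/12, -1/12] . (h_s_1, h_s_3, h_s_4, h_s_5) = 1
  [-1/6, -1/3, -1/4, 5/6] . (h_s_1, h_s_3, h_s_4, h_s_5) = 1

Solving yields:
  h_s_1 = 1940/673
  h_s_3 = 2250/673
  h_s_4 = 2488/673
  h_s_5 = 2842/673

Starting state is s_1, so the expected hitting time is h_s_1 = 1940/673.

Answer: 1940/673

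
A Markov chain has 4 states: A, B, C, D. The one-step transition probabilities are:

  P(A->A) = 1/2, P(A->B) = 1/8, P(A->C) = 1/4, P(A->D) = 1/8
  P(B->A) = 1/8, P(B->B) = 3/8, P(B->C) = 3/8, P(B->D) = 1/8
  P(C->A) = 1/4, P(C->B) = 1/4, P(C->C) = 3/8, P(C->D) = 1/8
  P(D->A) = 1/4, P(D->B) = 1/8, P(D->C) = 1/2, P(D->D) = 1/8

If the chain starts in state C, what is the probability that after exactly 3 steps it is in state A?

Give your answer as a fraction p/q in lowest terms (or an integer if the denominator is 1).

Answer: 149/512

Derivation:
Computing P^3 by repeated multiplication:
P^1 =
  A: [1/2, 1/8, 1/4, 1/8]
  B: [1/8, 3/8, 3/8, 1/8]
  C: [1/4, 1/4, 3/8, 1/8]
  D: [1/4, 1/8, 1/2, 1/8]
P^2 =
  A: [23/64, 3/16, 21/64, 1/8]
  B: [15/64, 17/64, 3/8, 1/8]
  C: [9/32, 15/64, 23/64, 1/8]
  D: [19/64, 7/32, 23/64, 1/8]
P^3 =
  A: [81/256, 109/512, 177/512, 1/8]
  B: [141/512, 61/256, 185/512, 1/8]
  C: [149/512, 117/512, 91/256, 1/8]
  D: [19/64, 115/512, 181/512, 1/8]

(P^3)[C -> A] = 149/512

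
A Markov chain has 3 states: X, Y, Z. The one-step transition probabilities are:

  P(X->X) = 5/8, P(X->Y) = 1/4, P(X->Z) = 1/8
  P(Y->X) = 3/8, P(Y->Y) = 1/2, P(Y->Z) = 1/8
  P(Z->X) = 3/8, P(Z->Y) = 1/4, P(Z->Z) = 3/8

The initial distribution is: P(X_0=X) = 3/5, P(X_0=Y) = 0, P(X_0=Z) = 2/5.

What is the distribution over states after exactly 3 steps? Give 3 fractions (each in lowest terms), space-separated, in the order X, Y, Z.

Answer: 321/640 21/64 109/640

Derivation:
Propagating the distribution step by step (d_{t+1} = d_t * P):
d_0 = (X=3/5, Y=0, Z=2/5)
  d_1[X] = 3/5*5/8 + 0*3/8 + 2/5*3/8 = 21/40
  d_1[Y] = 3/5*1/4 + 0*1/2 + 2/5*1/4 = 1/4
  d_1[Z] = 3/5*1/8 + 0*1/8 + 2/5*3/8 = 9/40
d_1 = (X=21/40, Y=1/4, Z=9/40)
  d_2[X] = 21/40*5/8 + 1/4*3/8 + 9/40*3/8 = 81/160
  d_2[Y] = 21/40*1/4 + 1/4*1/2 + 9/40*1/4 = 5/16
  d_2[Z] = 21/40*1/8 + 1/4*1/8 + 9/40*3/8 = 29/160
d_2 = (X=81/160, Y=5/16, Z=29/160)
  d_3[X] = 81/160*5/8 + 5/16*3/8 + 29/160*3/8 = 321/640
  d_3[Y] = 81/160*1/4 + 5/16*1/2 + 29/160*1/4 = 21/64
  d_3[Z] = 81/160*1/8 + 5/16*1/8 + 29/160*3/8 = 109/640
d_3 = (X=321/640, Y=21/64, Z=109/640)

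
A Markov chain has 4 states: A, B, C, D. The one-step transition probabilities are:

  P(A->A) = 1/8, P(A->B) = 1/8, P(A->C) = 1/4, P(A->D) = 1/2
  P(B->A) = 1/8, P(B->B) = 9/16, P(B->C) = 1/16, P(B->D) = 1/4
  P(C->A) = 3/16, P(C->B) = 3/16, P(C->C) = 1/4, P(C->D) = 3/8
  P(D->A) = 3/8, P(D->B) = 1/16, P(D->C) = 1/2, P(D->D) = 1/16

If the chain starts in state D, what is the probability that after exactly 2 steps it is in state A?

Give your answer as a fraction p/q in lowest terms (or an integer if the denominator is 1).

Answer: 11/64

Derivation:
Computing P^2 by repeated multiplication:
P^1 =
  A: [1/8, 1/8, 1/4, 1/2]
  B: [1/8, 9/16, 1/16, 1/4]
  C: [3/16, 3/16, 1/4, 3/8]
  D: [3/8, 1/16, 1/2, 1/16]
P^2 =
  A: [17/64, 21/128, 45/128, 7/32]
  B: [49/256, 23/64, 53/256, 31/128]
  C: [15/64, 51/256, 79/256, 33/128]
  D: [11/64, 23/128, 65/256, 101/256]

(P^2)[D -> A] = 11/64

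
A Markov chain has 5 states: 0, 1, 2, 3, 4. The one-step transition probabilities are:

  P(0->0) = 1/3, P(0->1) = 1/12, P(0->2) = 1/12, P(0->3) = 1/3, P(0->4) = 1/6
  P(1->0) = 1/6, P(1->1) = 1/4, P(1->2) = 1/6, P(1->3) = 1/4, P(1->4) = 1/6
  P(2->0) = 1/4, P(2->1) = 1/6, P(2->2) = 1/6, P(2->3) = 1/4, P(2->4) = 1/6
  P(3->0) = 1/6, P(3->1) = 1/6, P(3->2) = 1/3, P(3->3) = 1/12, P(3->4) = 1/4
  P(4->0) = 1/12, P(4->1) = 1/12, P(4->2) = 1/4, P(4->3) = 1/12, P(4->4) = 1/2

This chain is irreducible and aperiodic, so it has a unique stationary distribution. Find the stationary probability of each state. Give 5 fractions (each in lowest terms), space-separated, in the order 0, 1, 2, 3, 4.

Answer: 2663/13789 1922/13789 2825/13789 2606/13789 3773/13789

Derivation:
The stationary distribution satisfies pi = pi * P, i.e.:
  pi_0 = 1/3*pi_0 + 1/6*pi_1 + 1/4*pi_2 + 1/6*pi_3 + 1/12*pi_4
  pi_1 = 1/12*pi_0 + 1/4*pi_1 + 1/6*pi_2 + 1/6*pi_3 + 1/12*pi_4
  pi_2 = 1/12*pi_0 + 1/6*pi_1 + 1/6*pi_2 + 1/3*pi_3 + 1/4*pi_4
  pi_3 = 1/3*pi_0 + 1/4*pi_1 + 1/4*pi_2 + 1/12*pi_3 + 1/12*pi_4
  pi_4 = 1/6*pi_0 + 1/6*pi_1 + 1/6*pi_2 + 1/4*pi_3 + 1/2*pi_4
with normalization: pi_0 + pi_1 + pi_2 + pi_3 + pi_4 = 1.

Using the first 4 balance equations plus normalization, the linear system A*pi = b is:
  [-2/3, 1/6, 1/4, 1/6, 1/12] . pi = 0
  [1/12, -3/4, 1/6, 1/6, 1/12] . pi = 0
  [1/12, 1/6, -5/6, 1/3, 1/4] . pi = 0
  [1/3, 1/4, 1/4, -11/12, 1/12] . pi = 0
  [1, 1, 1, 1, 1] . pi = 1

Solving yields:
  pi_0 = 2663/13789
  pi_1 = 1922/13789
  pi_2 = 2825/13789
  pi_3 = 2606/13789
  pi_4 = 3773/13789

Verification (pi * P):
  2663/13789*1/3 + 1922/13789*1/6 + 2825/13789*1/4 + 2606/13789*1/6 + 3773/13789*1/12 = 2663/13789 = pi_0  (ok)
  2663/13789*1/12 + 1922/13789*1/4 + 2825/13789*1/6 + 2606/13789*1/6 + 3773/13789*1/12 = 1922/13789 = pi_1  (ok)
  2663/13789*1/12 + 1922/13789*1/6 + 2825/13789*1/6 + 2606/13789*1/3 + 3773/13789*1/4 = 2825/13789 = pi_2  (ok)
  2663/13789*1/3 + 1922/13789*1/4 + 2825/13789*1/4 + 2606/13789*1/12 + 3773/13789*1/12 = 2606/13789 = pi_3  (ok)
  2663/13789*1/6 + 1922/13789*1/6 + 2825/13789*1/6 + 2606/13789*1/4 + 3773/13789*1/2 = 3773/13789 = pi_4  (ok)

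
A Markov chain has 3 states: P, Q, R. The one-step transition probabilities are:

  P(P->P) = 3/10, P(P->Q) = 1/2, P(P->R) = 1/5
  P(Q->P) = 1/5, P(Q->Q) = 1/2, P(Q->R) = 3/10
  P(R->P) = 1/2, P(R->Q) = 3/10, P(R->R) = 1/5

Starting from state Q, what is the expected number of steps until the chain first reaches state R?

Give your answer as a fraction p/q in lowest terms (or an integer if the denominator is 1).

Let h_i = expected steps to first reach R from state i.
Boundary: h_R = 0.
First-step equations for the other states:
  h_P = 1 + 3/10*h_P + 1/2*h_Q + 1/5*h_R
  h_Q = 1 + 1/5*h_P + 1/2*h_Q + 3/10*h_R

Substituting h_R = 0 and rearranging gives the linear system (I - Q) h = 1:
  [7/10, -1/2] . (h_P, h_Q) = 1
  [-1/5, 1/2] . (h_P, h_Q) = 1

Solving yields:
  h_P = 4
  h_Q = 18/5

Starting state is Q, so the expected hitting time is h_Q = 18/5.

Answer: 18/5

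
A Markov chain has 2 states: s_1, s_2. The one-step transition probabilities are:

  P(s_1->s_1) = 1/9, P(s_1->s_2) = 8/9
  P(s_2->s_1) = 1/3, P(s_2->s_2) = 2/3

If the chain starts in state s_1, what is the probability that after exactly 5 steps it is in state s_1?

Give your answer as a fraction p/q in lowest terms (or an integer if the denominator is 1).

Answer: 16081/59049

Derivation:
Computing P^5 by repeated multiplication:
P^1 =
  s_1: [1/9, 8/9]
  s_2: [1/3, 2/3]
P^2 =
  s_1: [25/81, 56/81]
  s_2: [7/27, 20/27]
P^3 =
  s_1: [193/729, 536/729]
  s_2: [67/243, 176/243]
P^4 =
  s_1: [1801/6561, 4760/6561]
  s_2: [595/2187, 1592/2187]
P^5 =
  s_1: [16081/59049, 42968/59049]
  s_2: [5371/19683, 14312/19683]

(P^5)[s_1 -> s_1] = 16081/59049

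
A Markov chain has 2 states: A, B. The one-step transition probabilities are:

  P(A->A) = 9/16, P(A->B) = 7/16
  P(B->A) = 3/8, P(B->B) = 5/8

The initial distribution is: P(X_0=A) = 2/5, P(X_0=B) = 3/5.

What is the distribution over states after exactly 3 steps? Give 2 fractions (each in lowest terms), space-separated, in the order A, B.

Answer: 2361/5120 2759/5120

Derivation:
Propagating the distribution step by step (d_{t+1} = d_t * P):
d_0 = (A=2/5, B=3/5)
  d_1[A] = 2/5*9/16 + 3/5*3/8 = 9/20
  d_1[B] = 2/5*7/16 + 3/5*5/8 = 11/20
d_1 = (A=9/20, B=11/20)
  d_2[A] = 9/20*9/16 + 11/20*3/8 = 147/320
  d_2[B] = 9/20*7/16 + 11/20*5/8 = 173/320
d_2 = (A=147/320, B=173/320)
  d_3[A] = 147/320*9/16 + 173/320*3/8 = 2361/5120
  d_3[B] = 147/320*7/16 + 173/320*5/8 = 2759/5120
d_3 = (A=2361/5120, B=2759/5120)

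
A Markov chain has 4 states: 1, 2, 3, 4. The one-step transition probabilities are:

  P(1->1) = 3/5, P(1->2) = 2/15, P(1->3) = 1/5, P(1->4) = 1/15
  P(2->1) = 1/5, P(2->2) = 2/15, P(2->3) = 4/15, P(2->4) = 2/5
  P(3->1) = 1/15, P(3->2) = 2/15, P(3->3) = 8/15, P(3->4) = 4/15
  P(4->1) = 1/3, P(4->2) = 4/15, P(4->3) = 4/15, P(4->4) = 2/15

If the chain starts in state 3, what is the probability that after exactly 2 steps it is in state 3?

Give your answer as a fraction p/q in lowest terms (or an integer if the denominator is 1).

Answer: 91/225

Derivation:
Computing P^2 by repeated multiplication:
P^1 =
  1: [3/5, 2/15, 1/5, 1/15]
  2: [1/5, 2/15, 4/15, 2/5]
  3: [1/15, 2/15, 8/15, 4/15]
  4: [1/3, 4/15, 4/15, 2/15]
P^2 =
  1: [19/45, 32/225, 7/25, 7/45]
  2: [67/225, 14/75, 73/225, 43/225]
  3: [43/225, 38/225, 91/225, 53/225]
  4: [71/225, 34/225, 71/225, 49/225]

(P^2)[3 -> 3] = 91/225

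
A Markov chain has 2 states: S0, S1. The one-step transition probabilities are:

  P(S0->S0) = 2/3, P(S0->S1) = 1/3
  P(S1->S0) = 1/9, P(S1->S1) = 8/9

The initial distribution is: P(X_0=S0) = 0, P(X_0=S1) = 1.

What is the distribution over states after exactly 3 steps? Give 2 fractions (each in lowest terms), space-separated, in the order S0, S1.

Answer: 151/729 578/729

Derivation:
Propagating the distribution step by step (d_{t+1} = d_t * P):
d_0 = (S0=0, S1=1)
  d_1[S0] = 0*2/3 + 1*1/9 = 1/9
  d_1[S1] = 0*1/3 + 1*8/9 = 8/9
d_1 = (S0=1/9, S1=8/9)
  d_2[S0] = 1/9*2/3 + 8/9*1/9 = 14/81
  d_2[S1] = 1/9*1/3 + 8/9*8/9 = 67/81
d_2 = (S0=14/81, S1=67/81)
  d_3[S0] = 14/81*2/3 + 67/81*1/9 = 151/729
  d_3[S1] = 14/81*1/3 + 67/81*8/9 = 578/729
d_3 = (S0=151/729, S1=578/729)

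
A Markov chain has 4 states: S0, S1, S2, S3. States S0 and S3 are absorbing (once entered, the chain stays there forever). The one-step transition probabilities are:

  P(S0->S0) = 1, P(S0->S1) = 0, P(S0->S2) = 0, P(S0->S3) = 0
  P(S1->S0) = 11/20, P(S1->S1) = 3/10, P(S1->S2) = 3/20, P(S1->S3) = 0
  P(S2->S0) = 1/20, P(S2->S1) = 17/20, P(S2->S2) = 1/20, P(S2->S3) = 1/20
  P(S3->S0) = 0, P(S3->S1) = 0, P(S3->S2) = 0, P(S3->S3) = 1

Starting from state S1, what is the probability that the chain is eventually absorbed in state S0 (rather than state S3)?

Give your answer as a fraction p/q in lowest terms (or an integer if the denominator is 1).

Answer: 212/215

Derivation:
Let a_i = P(absorbed in S0 | start in state i).
Boundary conditions: a_S0 = 1, a_S3 = 0.
For each transient state i, a_i = sum_j P(i->j) * a_j:
  a_S1 = 11/20*a_S0 + 3/10*a_S1 + 3/20*a_S2 + 0*a_S3
  a_S2 = 1/20*a_S0 + 17/20*a_S1 + 1/20*a_S2 + 1/20*a_S3

Substituting a_S0 = 1 and a_S3 = 0, rearrange to (I - Q) a = r where r[i] = P(i -> S0):
  [7/10, -3/20] . (a_S1, a_S2) = 11/20
  [-17/20, 19/20] . (a_S1, a_S2) = 1/20

Solving yields:
  a_S1 = 212/215
  a_S2 = 201/215

Starting state is S1, so the absorption probability is a_S1 = 212/215.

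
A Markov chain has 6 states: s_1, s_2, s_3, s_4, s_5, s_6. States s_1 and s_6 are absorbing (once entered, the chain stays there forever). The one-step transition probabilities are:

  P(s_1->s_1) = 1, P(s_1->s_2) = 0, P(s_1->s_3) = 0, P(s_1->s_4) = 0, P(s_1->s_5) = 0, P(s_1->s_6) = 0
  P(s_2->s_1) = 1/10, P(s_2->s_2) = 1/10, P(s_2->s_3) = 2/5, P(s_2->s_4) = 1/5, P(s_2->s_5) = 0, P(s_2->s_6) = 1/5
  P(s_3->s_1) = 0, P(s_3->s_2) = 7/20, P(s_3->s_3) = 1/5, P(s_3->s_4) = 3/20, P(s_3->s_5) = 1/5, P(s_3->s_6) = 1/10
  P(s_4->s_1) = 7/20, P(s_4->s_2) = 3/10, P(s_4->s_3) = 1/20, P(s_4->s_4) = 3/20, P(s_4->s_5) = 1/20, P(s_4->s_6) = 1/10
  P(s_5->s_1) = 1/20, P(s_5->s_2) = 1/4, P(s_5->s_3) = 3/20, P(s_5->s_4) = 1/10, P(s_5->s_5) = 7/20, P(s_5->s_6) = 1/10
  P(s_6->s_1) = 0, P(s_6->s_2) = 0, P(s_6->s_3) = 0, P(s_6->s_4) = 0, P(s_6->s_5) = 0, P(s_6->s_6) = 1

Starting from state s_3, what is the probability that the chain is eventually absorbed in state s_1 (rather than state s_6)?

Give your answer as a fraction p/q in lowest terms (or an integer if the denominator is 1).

Answer: 729/1774

Derivation:
Let a_i = P(absorbed in s_1 | start in state i).
Boundary conditions: a_s_1 = 1, a_s_6 = 0.
For each transient state i, a_i = sum_j P(i->j) * a_j:
  a_s_2 = 1/10*a_s_1 + 1/10*a_s_2 + 2/5*a_s_3 + 1/5*a_s_4 + 0*a_s_5 + 1/5*a_s_6
  a_s_3 = 0*a_s_1 + 7/20*a_s_2 + 1/5*a_s_3 + 3/20*a_s_4 + 1/5*a_s_5 + 1/10*a_s_6
  a_s_4 = 7/20*a_s_1 + 3/10*a_s_2 + 1/20*a_s_3 + 3/20*a_s_4 + 1/20*a_s_5 + 1/10*a_s_6
  a_s_5 = 1/20*a_s_1 + 1/4*a_s_2 + 3/20*a_s_3 + 1/10*a_s_4 + 7/20*a_s_5 + 1/10*a_s_6

Substituting a_s_1 = 1 and a_s_6 = 0, rearrange to (I - Q) a = r where r[i] = P(i -> s_1):
  [9/10, -2/5, -1/5, 0] . (a_s_2, a_s_3, a_s_4, a_s_5) = 1/10
  [-7/20, 4/5, -3/20, -1/5] . (a_s_2, a_s_3, a_s_4, a_s_5) = 0
  [-3/10, -1/20, 17/20, -1/20] . (a_s_2, a_s_3, a_s_4, a_s_5) = 7/20
  [-1/4, -3/20, -1/10, 13/20] . (a_s_2, a_s_3, a_s_4, a_s_5) = 1/20

Solving yields:
  a_s_2 = 1907/4435
  a_s_3 = 729/1774
  a_s_4 = 2719/4435
  a_s_5 = 3827/8870

Starting state is s_3, so the absorption probability is a_s_3 = 729/1774.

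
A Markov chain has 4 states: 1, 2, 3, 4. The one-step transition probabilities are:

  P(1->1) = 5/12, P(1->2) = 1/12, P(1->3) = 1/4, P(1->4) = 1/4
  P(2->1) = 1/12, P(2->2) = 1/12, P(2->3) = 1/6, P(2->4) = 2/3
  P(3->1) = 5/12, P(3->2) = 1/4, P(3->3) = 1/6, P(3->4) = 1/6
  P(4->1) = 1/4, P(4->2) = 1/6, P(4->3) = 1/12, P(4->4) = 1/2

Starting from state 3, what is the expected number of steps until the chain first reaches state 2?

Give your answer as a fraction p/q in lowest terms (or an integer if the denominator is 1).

Let h_i = expected steps to first reach 2 from state i.
Boundary: h_2 = 0.
First-step equations for the other states:
  h_1 = 1 + 5/12*h_1 + 1/12*h_2 + 1/4*h_3 + 1/4*h_4
  h_3 = 1 + 5/12*h_1 + 1/4*h_2 + 1/6*h_3 + 1/6*h_4
  h_4 = 1 + 1/4*h_1 + 1/6*h_2 + 1/12*h_3 + 1/2*h_4

Substituting h_2 = 0 and rearranging gives the linear system (I - Q) h = 1:
  [7/12, -1/4, -1/4] . (h_1, h_3, h_4) = 1
  [-5/12, 5/6, -1/6] . (h_1, h_3, h_4) = 1
  [-1/4, -1/12, 1/2] . (h_1, h_3, h_4) = 1

Solving yields:
  h_1 = 1380/193
  h_3 = 1176/193
  h_4 = 1272/193

Starting state is 3, so the expected hitting time is h_3 = 1176/193.

Answer: 1176/193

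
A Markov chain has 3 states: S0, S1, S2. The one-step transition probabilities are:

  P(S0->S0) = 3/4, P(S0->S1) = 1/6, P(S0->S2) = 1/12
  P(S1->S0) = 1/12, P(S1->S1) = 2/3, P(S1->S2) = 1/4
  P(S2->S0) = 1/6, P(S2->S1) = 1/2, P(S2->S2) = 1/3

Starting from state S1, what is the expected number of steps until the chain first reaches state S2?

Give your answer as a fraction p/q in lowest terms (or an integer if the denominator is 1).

Let h_i = expected steps to first reach S2 from state i.
Boundary: h_S2 = 0.
First-step equations for the other states:
  h_S0 = 1 + 3/4*h_S0 + 1/6*h_S1 + 1/12*h_S2
  h_S1 = 1 + 1/12*h_S0 + 2/3*h_S1 + 1/4*h_S2

Substituting h_S2 = 0 and rearranging gives the linear system (I - Q) h = 1:
  [1/4, -1/6] . (h_S0, h_S1) = 1
  [-1/12, 1/3] . (h_S0, h_S1) = 1

Solving yields:
  h_S0 = 36/5
  h_S1 = 24/5

Starting state is S1, so the expected hitting time is h_S1 = 24/5.

Answer: 24/5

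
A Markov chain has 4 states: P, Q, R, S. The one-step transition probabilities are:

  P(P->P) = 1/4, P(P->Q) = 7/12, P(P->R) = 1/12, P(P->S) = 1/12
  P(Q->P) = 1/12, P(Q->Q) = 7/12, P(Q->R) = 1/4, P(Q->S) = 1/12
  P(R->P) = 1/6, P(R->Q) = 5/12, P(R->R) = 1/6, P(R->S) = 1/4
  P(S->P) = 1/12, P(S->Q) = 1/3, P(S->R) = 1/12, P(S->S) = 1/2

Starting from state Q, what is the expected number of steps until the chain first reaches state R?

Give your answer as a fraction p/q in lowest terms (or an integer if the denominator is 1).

Answer: 105/22

Derivation:
Let h_i = expected steps to first reach R from state i.
Boundary: h_R = 0.
First-step equations for the other states:
  h_P = 1 + 1/4*h_P + 7/12*h_Q + 1/12*h_R + 1/12*h_S
  h_Q = 1 + 1/12*h_P + 7/12*h_Q + 1/4*h_R + 1/12*h_S
  h_S = 1 + 1/12*h_P + 1/3*h_Q + 1/12*h_R + 1/2*h_S

Substituting h_R = 0 and rearranging gives the linear system (I - Q) h = 1:
  [3/4, -7/12, -1/12] . (h_P, h_Q, h_S) = 1
  [-1/12, 5/12, -1/12] . (h_P, h_Q, h_S) = 1
  [-1/12, -1/3, 1/2] . (h_P, h_Q, h_S) = 1

Solving yields:
  h_P = 63/11
  h_Q = 105/22
  h_S = 135/22

Starting state is Q, so the expected hitting time is h_Q = 105/22.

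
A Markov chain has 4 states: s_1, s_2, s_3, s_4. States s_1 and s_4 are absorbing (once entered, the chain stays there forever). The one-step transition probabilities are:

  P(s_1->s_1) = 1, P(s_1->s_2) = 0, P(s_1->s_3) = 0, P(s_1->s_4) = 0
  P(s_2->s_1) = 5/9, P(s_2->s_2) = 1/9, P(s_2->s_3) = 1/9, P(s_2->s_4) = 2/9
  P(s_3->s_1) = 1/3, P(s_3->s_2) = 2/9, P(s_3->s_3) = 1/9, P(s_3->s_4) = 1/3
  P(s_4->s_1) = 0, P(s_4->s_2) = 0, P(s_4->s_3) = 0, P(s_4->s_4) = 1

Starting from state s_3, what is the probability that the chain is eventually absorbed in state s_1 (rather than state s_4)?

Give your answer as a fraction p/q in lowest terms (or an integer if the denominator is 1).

Answer: 17/31

Derivation:
Let a_i = P(absorbed in s_1 | start in state i).
Boundary conditions: a_s_1 = 1, a_s_4 = 0.
For each transient state i, a_i = sum_j P(i->j) * a_j:
  a_s_2 = 5/9*a_s_1 + 1/9*a_s_2 + 1/9*a_s_3 + 2/9*a_s_4
  a_s_3 = 1/3*a_s_1 + 2/9*a_s_2 + 1/9*a_s_3 + 1/3*a_s_4

Substituting a_s_1 = 1 and a_s_4 = 0, rearrange to (I - Q) a = r where r[i] = P(i -> s_1):
  [8/9, -1/9] . (a_s_2, a_s_3) = 5/9
  [-2/9, 8/9] . (a_s_2, a_s_3) = 1/3

Solving yields:
  a_s_2 = 43/62
  a_s_3 = 17/31

Starting state is s_3, so the absorption probability is a_s_3 = 17/31.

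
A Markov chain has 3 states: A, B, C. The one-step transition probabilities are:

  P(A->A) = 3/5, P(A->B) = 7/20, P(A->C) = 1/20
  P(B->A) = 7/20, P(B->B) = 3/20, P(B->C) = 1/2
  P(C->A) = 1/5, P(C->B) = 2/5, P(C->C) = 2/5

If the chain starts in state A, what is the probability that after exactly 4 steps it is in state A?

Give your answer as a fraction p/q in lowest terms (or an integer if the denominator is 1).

Computing P^4 by repeated multiplication:
P^1 =
  A: [3/5, 7/20, 1/20]
  B: [7/20, 3/20, 1/2]
  C: [1/5, 2/5, 2/5]
P^2 =
  A: [197/400, 113/400, 9/40]
  B: [29/80, 69/200, 117/400]
  C: [17/50, 29/100, 37/100]
P^3 =
  A: [703/1600, 1219/4000, 2047/8000]
  B: [1587/4000, 473/1600, 2461/8000]
  C: [759/2000, 621/2000, 31/100]
P^4 =
  A: [33717/80000, 9659/32000, 44271/160000]
  B: [64487/160000, 49001/160000, 2907/10000]
  C: [3187/8000, 1517/5000, 11929/40000]

(P^4)[A -> A] = 33717/80000

Answer: 33717/80000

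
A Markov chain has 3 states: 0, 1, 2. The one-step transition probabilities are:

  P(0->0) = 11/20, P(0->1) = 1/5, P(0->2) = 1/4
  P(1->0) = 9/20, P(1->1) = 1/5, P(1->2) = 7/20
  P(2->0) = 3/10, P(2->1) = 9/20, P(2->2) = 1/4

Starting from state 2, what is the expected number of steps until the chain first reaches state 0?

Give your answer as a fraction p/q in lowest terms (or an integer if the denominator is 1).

Let h_i = expected steps to first reach 0 from state i.
Boundary: h_0 = 0.
First-step equations for the other states:
  h_1 = 1 + 9/20*h_0 + 1/5*h_1 + 7/20*h_2
  h_2 = 1 + 3/10*h_0 + 9/20*h_1 + 1/4*h_2

Substituting h_0 = 0 and rearranging gives the linear system (I - Q) h = 1:
  [4/5, -7/20] . (h_1, h_2) = 1
  [-9/20, 3/4] . (h_1, h_2) = 1

Solving yields:
  h_1 = 440/177
  h_2 = 500/177

Starting state is 2, so the expected hitting time is h_2 = 500/177.

Answer: 500/177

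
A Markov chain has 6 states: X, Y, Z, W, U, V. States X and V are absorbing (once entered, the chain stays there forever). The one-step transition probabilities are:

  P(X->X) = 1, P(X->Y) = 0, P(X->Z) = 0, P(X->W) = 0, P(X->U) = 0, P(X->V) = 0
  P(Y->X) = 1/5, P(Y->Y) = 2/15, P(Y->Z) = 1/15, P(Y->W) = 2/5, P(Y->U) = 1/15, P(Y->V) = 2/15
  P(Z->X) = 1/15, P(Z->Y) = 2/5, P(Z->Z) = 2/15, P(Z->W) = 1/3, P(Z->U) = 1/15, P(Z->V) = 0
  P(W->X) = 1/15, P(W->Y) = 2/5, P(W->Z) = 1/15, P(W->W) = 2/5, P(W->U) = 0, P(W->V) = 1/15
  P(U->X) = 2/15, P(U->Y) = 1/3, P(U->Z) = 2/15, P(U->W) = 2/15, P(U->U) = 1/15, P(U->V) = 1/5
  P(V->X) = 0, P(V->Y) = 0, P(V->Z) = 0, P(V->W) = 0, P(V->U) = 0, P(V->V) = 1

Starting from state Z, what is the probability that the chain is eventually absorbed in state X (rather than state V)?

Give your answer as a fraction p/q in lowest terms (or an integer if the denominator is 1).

Answer: 6563/10981

Derivation:
Let a_i = P(absorbed in X | start in state i).
Boundary conditions: a_X = 1, a_V = 0.
For each transient state i, a_i = sum_j P(i->j) * a_j:
  a_Y = 1/5*a_X + 2/15*a_Y + 1/15*a_Z + 2/5*a_W + 1/15*a_U + 2/15*a_V
  a_Z = 1/15*a_X + 2/5*a_Y + 2/15*a_Z + 1/3*a_W + 1/15*a_U + 0*a_V
  a_W = 1/15*a_X + 2/5*a_Y + 1/15*a_Z + 2/5*a_W + 0*a_U + 1/15*a_V
  a_U = 2/15*a_X + 1/3*a_Y + 2/15*a_Z + 2/15*a_W + 1/15*a_U + 1/5*a_V

Substituting a_X = 1 and a_V = 0, rearrange to (I - Q) a = r where r[i] = P(i -> X):
  [13/15, -1/15, -2/5, -1/15] . (a_Y, a_Z, a_W, a_U) = 1/5
  [-2/5, 13/15, -1/3, -1/15] . (a_Y, a_Z, a_W, a_U) = 1/15
  [-2/5, -1/15, 3/5, 0] . (a_Y, a_Z, a_W, a_U) = 1/15
  [-1/3, -2/15, -2/15, 14/15] . (a_Y, a_Z, a_W, a_U) = 2/15

Solving yields:
  a_Y = 6316/10981
  a_Z = 6563/10981
  a_W = 6160/10981
  a_U = 5642/10981

Starting state is Z, so the absorption probability is a_Z = 6563/10981.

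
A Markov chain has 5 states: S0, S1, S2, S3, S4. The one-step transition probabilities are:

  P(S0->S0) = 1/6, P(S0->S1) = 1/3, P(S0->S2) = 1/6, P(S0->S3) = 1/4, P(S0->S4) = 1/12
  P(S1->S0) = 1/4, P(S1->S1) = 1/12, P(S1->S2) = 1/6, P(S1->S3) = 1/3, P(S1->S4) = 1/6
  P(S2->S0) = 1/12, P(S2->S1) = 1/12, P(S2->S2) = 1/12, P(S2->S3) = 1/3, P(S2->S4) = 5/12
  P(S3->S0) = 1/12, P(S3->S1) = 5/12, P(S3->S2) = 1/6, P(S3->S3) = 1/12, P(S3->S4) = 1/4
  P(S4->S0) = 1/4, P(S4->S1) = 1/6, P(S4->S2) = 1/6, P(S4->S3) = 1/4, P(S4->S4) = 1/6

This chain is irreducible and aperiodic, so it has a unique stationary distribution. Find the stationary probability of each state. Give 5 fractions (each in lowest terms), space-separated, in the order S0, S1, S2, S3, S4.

Answer: 1717/10101 323/1443 2/13 2437/10101 164/777

Derivation:
The stationary distribution satisfies pi = pi * P, i.e.:
  pi_S0 = 1/6*pi_S0 + 1/4*pi_S1 + 1/12*pi_S2 + 1/12*pi_S3 + 1/4*pi_S4
  pi_S1 = 1/3*pi_S0 + 1/12*pi_S1 + 1/12*pi_S2 + 5/12*pi_S3 + 1/6*pi_S4
  pi_S2 = 1/6*pi_S0 + 1/6*pi_S1 + 1/12*pi_S2 + 1/6*pi_S3 + 1/6*pi_S4
  pi_S3 = 1/4*pi_S0 + 1/3*pi_S1 + 1/3*pi_S2 + 1/12*pi_S3 + 1/4*pi_S4
  pi_S4 = 1/12*pi_S0 + 1/6*pi_S1 + 5/12*pi_S2 + 1/4*pi_S3 + 1/6*pi_S4
with normalization: pi_S0 + pi_S1 + pi_S2 + pi_S3 + pi_S4 = 1.

Using the first 4 balance equations plus normalization, the linear system A*pi = b is:
  [-5/6, 1/4, 1/12, 1/12, 1/4] . pi = 0
  [1/3, -11/12, 1/12, 5/12, 1/6] . pi = 0
  [1/6, 1/6, -11/12, 1/6, 1/6] . pi = 0
  [1/4, 1/3, 1/3, -11/12, 1/4] . pi = 0
  [1, 1, 1, 1, 1] . pi = 1

Solving yields:
  pi_S0 = 1717/10101
  pi_S1 = 323/1443
  pi_S2 = 2/13
  pi_S3 = 2437/10101
  pi_S4 = 164/777

Verification (pi * P):
  1717/10101*1/6 + 323/1443*1/4 + 2/13*1/12 + 2437/10101*1/12 + 164/777*1/4 = 1717/10101 = pi_S0  (ok)
  1717/10101*1/3 + 323/1443*1/12 + 2/13*1/12 + 2437/10101*5/12 + 164/777*1/6 = 323/1443 = pi_S1  (ok)
  1717/10101*1/6 + 323/1443*1/6 + 2/13*1/12 + 2437/10101*1/6 + 164/777*1/6 = 2/13 = pi_S2  (ok)
  1717/10101*1/4 + 323/1443*1/3 + 2/13*1/3 + 2437/10101*1/12 + 164/777*1/4 = 2437/10101 = pi_S3  (ok)
  1717/10101*1/12 + 323/1443*1/6 + 2/13*5/12 + 2437/10101*1/4 + 164/777*1/6 = 164/777 = pi_S4  (ok)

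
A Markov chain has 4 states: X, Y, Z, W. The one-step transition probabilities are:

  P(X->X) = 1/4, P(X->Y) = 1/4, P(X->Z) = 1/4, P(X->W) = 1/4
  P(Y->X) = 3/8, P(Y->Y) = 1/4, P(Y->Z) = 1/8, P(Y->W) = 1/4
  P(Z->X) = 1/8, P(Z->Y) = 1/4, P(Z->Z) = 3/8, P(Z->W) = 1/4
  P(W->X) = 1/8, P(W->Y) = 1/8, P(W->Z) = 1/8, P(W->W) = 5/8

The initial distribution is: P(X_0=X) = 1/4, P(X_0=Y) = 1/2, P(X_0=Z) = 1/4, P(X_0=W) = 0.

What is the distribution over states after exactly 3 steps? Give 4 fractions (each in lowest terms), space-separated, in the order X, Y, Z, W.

Answer: 425/2048 53/256 423/2048 97/256

Derivation:
Propagating the distribution step by step (d_{t+1} = d_t * P):
d_0 = (X=1/4, Y=1/2, Z=1/4, W=0)
  d_1[X] = 1/4*1/4 + 1/2*3/8 + 1/4*1/8 + 0*1/8 = 9/32
  d_1[Y] = 1/4*1/4 + 1/2*1/4 + 1/4*1/4 + 0*1/8 = 1/4
  d_1[Z] = 1/4*1/4 + 1/2*1/8 + 1/4*3/8 + 0*1/8 = 7/32
  d_1[W] = 1/4*1/4 + 1/2*1/4 + 1/4*1/4 + 0*5/8 = 1/4
d_1 = (X=9/32, Y=1/4, Z=7/32, W=1/4)
  d_2[X] = 9/32*1/4 + 1/4*3/8 + 7/32*1/8 + 1/4*1/8 = 57/256
  d_2[Y] = 9/32*1/4 + 1/4*1/4 + 7/32*1/4 + 1/4*1/8 = 7/32
  d_2[Z] = 9/32*1/4 + 1/4*1/8 + 7/32*3/8 + 1/4*1/8 = 55/256
  d_2[W] = 9/32*1/4 + 1/4*1/4 + 7/32*1/4 + 1/4*5/8 = 11/32
d_2 = (X=57/256, Y=7/32, Z=55/256, W=11/32)
  d_3[X] = 57/256*1/4 + 7/32*3/8 + 55/256*1/8 + 11/32*1/8 = 425/2048
  d_3[Y] = 57/256*1/4 + 7/32*1/4 + 55/256*1/4 + 11/32*1/8 = 53/256
  d_3[Z] = 57/256*1/4 + 7/32*1/8 + 55/256*3/8 + 11/32*1/8 = 423/2048
  d_3[W] = 57/256*1/4 + 7/32*1/4 + 55/256*1/4 + 11/32*5/8 = 97/256
d_3 = (X=425/2048, Y=53/256, Z=423/2048, W=97/256)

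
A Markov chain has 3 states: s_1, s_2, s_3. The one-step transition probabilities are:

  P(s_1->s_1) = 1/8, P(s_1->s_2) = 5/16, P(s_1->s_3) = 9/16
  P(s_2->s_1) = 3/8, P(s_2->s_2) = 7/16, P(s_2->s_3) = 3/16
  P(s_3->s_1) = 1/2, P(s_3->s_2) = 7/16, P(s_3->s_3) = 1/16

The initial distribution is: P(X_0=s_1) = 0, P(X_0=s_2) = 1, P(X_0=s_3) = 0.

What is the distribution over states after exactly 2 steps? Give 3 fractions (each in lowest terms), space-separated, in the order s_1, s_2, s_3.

Answer: 39/128 25/64 39/128

Derivation:
Propagating the distribution step by step (d_{t+1} = d_t * P):
d_0 = (s_1=0, s_2=1, s_3=0)
  d_1[s_1] = 0*1/8 + 1*3/8 + 0*1/2 = 3/8
  d_1[s_2] = 0*5/16 + 1*7/16 + 0*7/16 = 7/16
  d_1[s_3] = 0*9/16 + 1*3/16 + 0*1/16 = 3/16
d_1 = (s_1=3/8, s_2=7/16, s_3=3/16)
  d_2[s_1] = 3/8*1/8 + 7/16*3/8 + 3/16*1/2 = 39/128
  d_2[s_2] = 3/8*5/16 + 7/16*7/16 + 3/16*7/16 = 25/64
  d_2[s_3] = 3/8*9/16 + 7/16*3/16 + 3/16*1/16 = 39/128
d_2 = (s_1=39/128, s_2=25/64, s_3=39/128)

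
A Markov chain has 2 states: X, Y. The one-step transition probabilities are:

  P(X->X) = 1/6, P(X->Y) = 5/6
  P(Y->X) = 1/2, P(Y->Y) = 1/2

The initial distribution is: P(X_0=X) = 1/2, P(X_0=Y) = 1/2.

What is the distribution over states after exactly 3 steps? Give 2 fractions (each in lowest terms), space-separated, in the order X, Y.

Propagating the distribution step by step (d_{t+1} = d_t * P):
d_0 = (X=1/2, Y=1/2)
  d_1[X] = 1/2*1/6 + 1/2*1/2 = 1/3
  d_1[Y] = 1/2*5/6 + 1/2*1/2 = 2/3
d_1 = (X=1/3, Y=2/3)
  d_2[X] = 1/3*1/6 + 2/3*1/2 = 7/18
  d_2[Y] = 1/3*5/6 + 2/3*1/2 = 11/18
d_2 = (X=7/18, Y=11/18)
  d_3[X] = 7/18*1/6 + 11/18*1/2 = 10/27
  d_3[Y] = 7/18*5/6 + 11/18*1/2 = 17/27
d_3 = (X=10/27, Y=17/27)

Answer: 10/27 17/27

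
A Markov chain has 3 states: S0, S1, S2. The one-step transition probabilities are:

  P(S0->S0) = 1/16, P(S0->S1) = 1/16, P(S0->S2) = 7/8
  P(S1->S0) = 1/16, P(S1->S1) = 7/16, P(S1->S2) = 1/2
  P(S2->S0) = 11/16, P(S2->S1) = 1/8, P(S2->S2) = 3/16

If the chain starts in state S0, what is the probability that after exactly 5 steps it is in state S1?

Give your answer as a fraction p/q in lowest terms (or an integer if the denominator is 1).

Answer: 18777/131072

Derivation:
Computing P^5 by repeated multiplication:
P^1 =
  S0: [1/16, 1/16, 7/8]
  S1: [1/16, 7/16, 1/2]
  S2: [11/16, 1/8, 3/16]
P^2 =
  S0: [39/64, 9/64, 1/4]
  S1: [3/8, 33/128, 47/128]
  S2: [23/128, 31/256, 179/256]
P^3 =
  S0: [7/32, 67/512, 333/512]
  S1: [299/1024, 373/2048, 1077/2048]
  S2: [1023/2048, 621/4096, 1429/4096]
P^4 =
  S0: [1921/4096, 1247/8192, 3103/8192]
  S1: [6409/16384, 5363/32768, 14587/32768]
  S2: [9193/32768, 9251/65536, 37899/65536]
P^5 =
  S0: [19611/65536, 18777/131072, 73073/131072]
  S1: [89319/262144, 79533/524288, 266117/524288]
  S2: [222263/524288, 158941/1048576, 445109/1048576]

(P^5)[S0 -> S1] = 18777/131072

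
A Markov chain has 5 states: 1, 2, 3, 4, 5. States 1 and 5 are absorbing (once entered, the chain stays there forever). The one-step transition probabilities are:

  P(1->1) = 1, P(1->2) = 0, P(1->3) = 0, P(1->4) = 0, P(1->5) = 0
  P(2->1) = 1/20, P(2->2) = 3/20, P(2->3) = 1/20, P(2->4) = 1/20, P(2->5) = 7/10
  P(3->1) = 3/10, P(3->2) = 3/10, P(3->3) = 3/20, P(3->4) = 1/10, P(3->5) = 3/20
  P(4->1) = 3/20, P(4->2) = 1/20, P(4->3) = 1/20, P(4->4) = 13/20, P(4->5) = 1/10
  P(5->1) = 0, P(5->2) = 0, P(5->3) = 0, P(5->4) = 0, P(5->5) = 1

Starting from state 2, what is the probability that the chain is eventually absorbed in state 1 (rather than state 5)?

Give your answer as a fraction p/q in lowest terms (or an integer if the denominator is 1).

Let a_i = P(absorbed in 1 | start in state i).
Boundary conditions: a_1 = 1, a_5 = 0.
For each transient state i, a_i = sum_j P(i->j) * a_j:
  a_2 = 1/20*a_1 + 3/20*a_2 + 1/20*a_3 + 1/20*a_4 + 7/10*a_5
  a_3 = 3/10*a_1 + 3/10*a_2 + 3/20*a_3 + 1/10*a_4 + 3/20*a_5
  a_4 = 3/20*a_1 + 1/20*a_2 + 1/20*a_3 + 13/20*a_4 + 1/10*a_5

Substituting a_1 = 1 and a_5 = 0, rearrange to (I - Q) a = r where r[i] = P(i -> 1):
  [17/20, -1/20, -1/20] . (a_2, a_3, a_4) = 1/20
  [-3/10, 17/20, -1/10] . (a_2, a_3, a_4) = 3/10
  [-1/20, -1/20, 7/20] . (a_2, a_3, a_4) = 3/20

Solving yields:
  a_2 = 111/961
  a_3 = 436/961
  a_4 = 490/961

Starting state is 2, so the absorption probability is a_2 = 111/961.

Answer: 111/961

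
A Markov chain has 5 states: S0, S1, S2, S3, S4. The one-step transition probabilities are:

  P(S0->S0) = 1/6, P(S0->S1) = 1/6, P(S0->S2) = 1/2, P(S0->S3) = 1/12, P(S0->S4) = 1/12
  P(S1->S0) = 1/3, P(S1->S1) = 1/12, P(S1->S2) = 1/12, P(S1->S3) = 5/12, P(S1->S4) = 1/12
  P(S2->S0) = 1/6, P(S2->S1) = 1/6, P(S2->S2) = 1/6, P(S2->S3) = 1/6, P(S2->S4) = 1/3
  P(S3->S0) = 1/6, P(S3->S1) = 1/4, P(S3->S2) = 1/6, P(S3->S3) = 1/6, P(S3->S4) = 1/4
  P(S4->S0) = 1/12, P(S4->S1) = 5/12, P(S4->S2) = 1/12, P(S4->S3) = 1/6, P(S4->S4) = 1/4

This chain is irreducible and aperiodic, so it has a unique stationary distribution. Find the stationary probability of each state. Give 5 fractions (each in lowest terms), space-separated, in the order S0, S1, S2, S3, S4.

The stationary distribution satisfies pi = pi * P, i.e.:
  pi_S0 = 1/6*pi_S0 + 1/3*pi_S1 + 1/6*pi_S2 + 1/6*pi_S3 + 1/12*pi_S4
  pi_S1 = 1/6*pi_S0 + 1/12*pi_S1 + 1/6*pi_S2 + 1/4*pi_S3 + 5/12*pi_S4
  pi_S2 = 1/2*pi_S0 + 1/12*pi_S1 + 1/6*pi_S2 + 1/6*pi_S3 + 1/12*pi_S4
  pi_S3 = 1/12*pi_S0 + 5/12*pi_S1 + 1/6*pi_S2 + 1/6*pi_S3 + 1/6*pi_S4
  pi_S4 = 1/12*pi_S0 + 1/12*pi_S1 + 1/3*pi_S2 + 1/4*pi_S3 + 1/4*pi_S4
with normalization: pi_S0 + pi_S1 + pi_S2 + pi_S3 + pi_S4 = 1.

Using the first 4 balance equations plus normalization, the linear system A*pi = b is:
  [-5/6, 1/3, 1/6, 1/6, 1/12] . pi = 0
  [1/6, -11/12, 1/6, 1/4, 5/12] . pi = 0
  [1/2, 1/12, -5/6, 1/6, 1/12] . pi = 0
  [1/12, 5/12, 1/6, -5/6, 1/6] . pi = 0
  [1, 1, 1, 1, 1] . pi = 1

Solving yields:
  pi_S0 = 518/2785
  pi_S1 = 5404/25065
  pi_S2 = 973/5013
  pi_S3 = 1028/5013
  pi_S4 = 4994/25065

Verification (pi * P):
  518/2785*1/6 + 5404/25065*1/3 + 973/5013*1/6 + 1028/5013*1/6 + 4994/25065*1/12 = 518/2785 = pi_S0  (ok)
  518/2785*1/6 + 5404/25065*1/12 + 973/5013*1/6 + 1028/5013*1/4 + 4994/25065*5/12 = 5404/25065 = pi_S1  (ok)
  518/2785*1/2 + 5404/25065*1/12 + 973/5013*1/6 + 1028/5013*1/6 + 4994/25065*1/12 = 973/5013 = pi_S2  (ok)
  518/2785*1/12 + 5404/25065*5/12 + 973/5013*1/6 + 1028/5013*1/6 + 4994/25065*1/6 = 1028/5013 = pi_S3  (ok)
  518/2785*1/12 + 5404/25065*1/12 + 973/5013*1/3 + 1028/5013*1/4 + 4994/25065*1/4 = 4994/25065 = pi_S4  (ok)

Answer: 518/2785 5404/25065 973/5013 1028/5013 4994/25065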